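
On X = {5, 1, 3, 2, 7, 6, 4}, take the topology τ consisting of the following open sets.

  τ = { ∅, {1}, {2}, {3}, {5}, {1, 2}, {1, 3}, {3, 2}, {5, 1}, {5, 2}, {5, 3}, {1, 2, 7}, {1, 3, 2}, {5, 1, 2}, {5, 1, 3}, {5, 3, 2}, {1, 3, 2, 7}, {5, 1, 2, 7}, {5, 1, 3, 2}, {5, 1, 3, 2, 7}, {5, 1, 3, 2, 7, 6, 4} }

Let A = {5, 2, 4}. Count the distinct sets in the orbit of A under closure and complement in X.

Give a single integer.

6

complement {1, 3, 7, 6}; its interior {1, 3}; cl(A) = X∖{1, 3} = {5, 2, 7, 6, 4}
With k = closure, c = complement:
  1. A     = {5, 2, 4}
  2. kA    = {5, 2, 7, 6, 4}
  3. cA    = {1, 3, 7, 6}
  4. ckA   = {1, 3}
  5. kcA   = {1, 3, 7, 6, 4}
  6. ckcA  = {5, 2}
k, c of each give nothing new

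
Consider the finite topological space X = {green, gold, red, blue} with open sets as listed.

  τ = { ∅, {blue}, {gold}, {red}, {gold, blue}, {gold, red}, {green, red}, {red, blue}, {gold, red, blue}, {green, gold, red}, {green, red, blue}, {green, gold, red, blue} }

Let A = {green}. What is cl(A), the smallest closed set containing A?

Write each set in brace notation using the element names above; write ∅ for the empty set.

{green}

cl via duality: int({gold, red, blue}) = {gold, red, blue}, so X∖{gold, red, blue} = {green}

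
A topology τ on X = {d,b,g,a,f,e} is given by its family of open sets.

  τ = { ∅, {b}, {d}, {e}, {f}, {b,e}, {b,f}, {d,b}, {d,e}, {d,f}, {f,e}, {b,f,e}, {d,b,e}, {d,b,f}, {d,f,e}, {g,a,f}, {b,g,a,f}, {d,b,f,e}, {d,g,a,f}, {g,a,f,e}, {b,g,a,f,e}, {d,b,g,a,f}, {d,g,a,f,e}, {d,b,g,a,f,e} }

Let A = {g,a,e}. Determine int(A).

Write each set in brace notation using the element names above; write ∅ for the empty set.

{e}

open subsets of A: ∅, {e}; so int(A) = {e}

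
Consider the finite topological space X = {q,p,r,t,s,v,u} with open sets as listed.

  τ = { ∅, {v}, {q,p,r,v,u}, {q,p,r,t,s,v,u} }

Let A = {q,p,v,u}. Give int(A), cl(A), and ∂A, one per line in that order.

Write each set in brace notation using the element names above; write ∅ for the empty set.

U open, U⊆A: ∅, {v}. int(A) = ⋃ = {v}
X∖A={r,t,s}, int(X∖A)=∅, hence cl(A)={q,p,r,t,s,v,u}
∂A: remove int from cl → {q,p,r,t,s,u}

int(A) = {v}
cl(A)  = {q,p,r,t,s,v,u}
∂A     = {q,p,r,t,s,u}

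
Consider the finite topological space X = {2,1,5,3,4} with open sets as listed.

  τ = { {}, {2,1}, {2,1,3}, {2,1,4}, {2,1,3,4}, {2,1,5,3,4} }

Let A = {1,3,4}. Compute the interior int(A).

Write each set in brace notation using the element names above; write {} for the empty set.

opens ⊆ A: {}; union → int = {}

{}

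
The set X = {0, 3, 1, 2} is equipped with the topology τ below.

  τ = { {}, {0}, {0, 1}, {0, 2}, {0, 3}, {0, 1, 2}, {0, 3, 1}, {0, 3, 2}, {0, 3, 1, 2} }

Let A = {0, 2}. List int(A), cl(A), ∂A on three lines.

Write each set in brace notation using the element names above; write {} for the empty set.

int(A) = {0, 2}
cl(A)  = {0, 3, 1, 2}
∂A     = {3, 1}

U open, U⊆A: {}, {0}, {0, 2}. int(A) = ⋃ = {0, 2}
X∖A={3, 1}, int(X∖A)={}, hence cl(A)={0, 3, 1, 2}
∂A: remove int from cl → {3, 1}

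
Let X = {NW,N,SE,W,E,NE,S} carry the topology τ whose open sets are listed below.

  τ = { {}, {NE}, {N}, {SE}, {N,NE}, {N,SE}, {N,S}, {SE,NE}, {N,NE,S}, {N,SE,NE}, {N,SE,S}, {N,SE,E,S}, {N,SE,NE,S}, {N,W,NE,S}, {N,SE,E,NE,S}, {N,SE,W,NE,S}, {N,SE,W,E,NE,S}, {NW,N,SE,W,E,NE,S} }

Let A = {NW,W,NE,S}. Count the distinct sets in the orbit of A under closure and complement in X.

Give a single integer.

cl via duality: int({N,SE,E}) = {N,SE}, so X∖{N,SE} = {NW,W,E,NE,S}
Write k for closure, c for complement:
  1. A     = {NW,W,NE,S}
  2. kA    = {NW,W,E,NE,S}
  3. cA    = {N,SE,E}
  4. ckA   = {N,SE}
  5. kcA   = {NW,N,SE,W,E,S}
  6. ckcA  = {NE}
  7. kckcA = {NW,W,NE}
  8. ckckcA = {N,SE,E,S}
applying k or c yields no new set

8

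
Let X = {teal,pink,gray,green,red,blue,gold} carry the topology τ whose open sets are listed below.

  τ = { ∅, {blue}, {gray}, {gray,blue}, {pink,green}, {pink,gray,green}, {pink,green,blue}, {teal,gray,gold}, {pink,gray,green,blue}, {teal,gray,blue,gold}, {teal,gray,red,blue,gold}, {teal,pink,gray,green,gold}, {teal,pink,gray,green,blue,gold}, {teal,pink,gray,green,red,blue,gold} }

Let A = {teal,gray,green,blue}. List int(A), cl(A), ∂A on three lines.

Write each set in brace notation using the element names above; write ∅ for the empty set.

int(A) = {gray,blue}
cl(A)  = {teal,pink,gray,green,red,blue,gold}
∂A     = {teal,pink,green,red,gold}

opens ⊆ A: ∅, {gray}, {blue}, {gray,blue}; union → int = {gray,blue}
complement {pink,red,gold}; its interior ∅; cl(A) = X∖∅ = {teal,pink,gray,green,red,blue,gold}
boundary = {teal,pink,gray,green,red,blue,gold} ∖ {gray,blue} = {teal,pink,green,red,gold}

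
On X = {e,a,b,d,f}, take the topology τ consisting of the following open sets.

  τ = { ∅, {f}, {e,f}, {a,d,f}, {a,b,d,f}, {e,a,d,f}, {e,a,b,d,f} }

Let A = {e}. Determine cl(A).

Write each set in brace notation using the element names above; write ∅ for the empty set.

{e}

X∖A={a,b,d,f}, int(X∖A)={a,b,d,f}, hence cl(A)={e}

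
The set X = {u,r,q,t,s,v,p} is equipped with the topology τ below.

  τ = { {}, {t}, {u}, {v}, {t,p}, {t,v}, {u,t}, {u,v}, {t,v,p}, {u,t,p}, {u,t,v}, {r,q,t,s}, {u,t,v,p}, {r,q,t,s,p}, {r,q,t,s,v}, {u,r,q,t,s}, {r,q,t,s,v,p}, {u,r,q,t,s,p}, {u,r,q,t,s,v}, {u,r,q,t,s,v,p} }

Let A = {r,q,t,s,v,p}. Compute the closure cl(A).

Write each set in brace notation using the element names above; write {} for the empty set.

closure: X∖int(X∖A) = X∖{u} = {r,q,t,s,v,p}

{r,q,t,s,v,p}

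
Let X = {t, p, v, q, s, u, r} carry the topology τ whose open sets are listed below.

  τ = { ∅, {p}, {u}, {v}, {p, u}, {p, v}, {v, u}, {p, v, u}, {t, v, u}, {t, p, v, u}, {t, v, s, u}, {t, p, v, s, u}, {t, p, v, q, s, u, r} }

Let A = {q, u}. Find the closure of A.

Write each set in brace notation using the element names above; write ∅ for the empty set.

{t, q, s, u, r}

complement {t, p, v, s, r}; its interior {p, v}; cl(A) = X∖{p, v} = {t, q, s, u, r}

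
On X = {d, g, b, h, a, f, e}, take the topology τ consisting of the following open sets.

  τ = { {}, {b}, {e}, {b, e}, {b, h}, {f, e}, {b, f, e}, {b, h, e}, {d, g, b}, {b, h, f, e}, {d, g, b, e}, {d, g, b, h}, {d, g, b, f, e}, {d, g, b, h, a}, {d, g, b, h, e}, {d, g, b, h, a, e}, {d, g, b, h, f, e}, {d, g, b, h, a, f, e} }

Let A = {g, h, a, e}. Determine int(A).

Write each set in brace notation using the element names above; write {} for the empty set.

interior: largest open inside A is {e} (from {}, {e})

{e}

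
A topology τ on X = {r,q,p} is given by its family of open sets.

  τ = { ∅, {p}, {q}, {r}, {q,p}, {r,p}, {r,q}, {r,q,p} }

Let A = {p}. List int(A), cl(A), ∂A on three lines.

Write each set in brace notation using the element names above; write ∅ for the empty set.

U open, U⊆A: ∅, {p}. int(A) = ⋃ = {p}
X∖A={r,q}, int(X∖A)={r,q}, hence cl(A)={p}
∂A: remove int from cl → ∅

int(A) = {p}
cl(A)  = {p}
∂A     = ∅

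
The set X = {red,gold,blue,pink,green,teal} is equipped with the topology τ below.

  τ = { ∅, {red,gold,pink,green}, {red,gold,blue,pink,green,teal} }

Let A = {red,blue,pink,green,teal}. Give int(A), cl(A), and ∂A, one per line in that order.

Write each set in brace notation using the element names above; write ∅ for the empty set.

U open, U⊆A: ∅. int(A) = ⋃ = ∅
X∖A={gold}, int(X∖A)=∅, hence cl(A)={red,gold,blue,pink,green,teal}
∂A: remove int from cl → {red,gold,blue,pink,green,teal}

int(A) = ∅
cl(A)  = {red,gold,blue,pink,green,teal}
∂A     = {red,gold,blue,pink,green,teal}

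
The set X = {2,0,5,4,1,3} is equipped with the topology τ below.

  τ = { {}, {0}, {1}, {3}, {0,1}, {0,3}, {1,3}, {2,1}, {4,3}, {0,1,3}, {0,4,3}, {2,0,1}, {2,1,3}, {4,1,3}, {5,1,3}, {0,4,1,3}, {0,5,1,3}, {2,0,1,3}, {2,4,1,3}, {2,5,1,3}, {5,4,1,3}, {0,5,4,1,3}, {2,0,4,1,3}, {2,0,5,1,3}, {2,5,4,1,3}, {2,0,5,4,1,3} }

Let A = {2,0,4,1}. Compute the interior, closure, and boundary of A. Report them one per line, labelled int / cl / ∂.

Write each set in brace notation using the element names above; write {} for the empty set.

U open, U⊆A: {}, {0}, {1}, {0,1}, {2,1}, {2,0,1}. int(A) = ⋃ = {2,0,1}
X∖A={5,3}, int(X∖A)={3}, hence cl(A)={2,0,5,4,1}
∂A: remove int from cl → {5,4}

int(A) = {2,0,1}
cl(A)  = {2,0,5,4,1}
∂A     = {5,4}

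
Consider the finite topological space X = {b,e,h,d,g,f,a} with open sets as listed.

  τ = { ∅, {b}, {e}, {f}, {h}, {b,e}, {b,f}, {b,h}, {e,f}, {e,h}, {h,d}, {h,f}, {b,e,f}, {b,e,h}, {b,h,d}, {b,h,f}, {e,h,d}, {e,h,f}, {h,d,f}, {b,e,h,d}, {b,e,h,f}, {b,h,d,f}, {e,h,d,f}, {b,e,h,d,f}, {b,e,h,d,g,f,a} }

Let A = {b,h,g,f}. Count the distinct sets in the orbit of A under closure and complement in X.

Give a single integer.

8

X∖A={e,d,a}, int(X∖A)={e}, hence cl(A)={b,h,d,g,f,a}
Orbit (k=closure, c=complement):
  1. A     = {b,h,g,f}
  2. kA    = {b,h,d,g,f,a}
  3. cA    = {e,d,a}
  4. ckA   = {e}
  5. kcA   = {e,d,g,a}
  6. kckA  = {e,g,a}
  7. ckcA  = {b,h,f}
  8. ckckA = {b,h,d,f}
(closed under both — stop)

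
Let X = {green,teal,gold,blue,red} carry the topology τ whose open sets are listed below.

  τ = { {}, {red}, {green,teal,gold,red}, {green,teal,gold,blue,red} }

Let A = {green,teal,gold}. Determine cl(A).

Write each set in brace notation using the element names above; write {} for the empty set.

{green,teal,gold,blue}

cl via duality: int({blue,red}) = {red}, so X∖{red} = {green,teal,gold,blue}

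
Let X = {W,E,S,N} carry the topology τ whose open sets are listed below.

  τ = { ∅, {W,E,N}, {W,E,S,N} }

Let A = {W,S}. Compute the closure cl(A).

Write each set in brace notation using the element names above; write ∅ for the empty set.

cl via duality: int({E,N}) = ∅, so X∖∅ = {W,E,S,N}

{W,E,S,N}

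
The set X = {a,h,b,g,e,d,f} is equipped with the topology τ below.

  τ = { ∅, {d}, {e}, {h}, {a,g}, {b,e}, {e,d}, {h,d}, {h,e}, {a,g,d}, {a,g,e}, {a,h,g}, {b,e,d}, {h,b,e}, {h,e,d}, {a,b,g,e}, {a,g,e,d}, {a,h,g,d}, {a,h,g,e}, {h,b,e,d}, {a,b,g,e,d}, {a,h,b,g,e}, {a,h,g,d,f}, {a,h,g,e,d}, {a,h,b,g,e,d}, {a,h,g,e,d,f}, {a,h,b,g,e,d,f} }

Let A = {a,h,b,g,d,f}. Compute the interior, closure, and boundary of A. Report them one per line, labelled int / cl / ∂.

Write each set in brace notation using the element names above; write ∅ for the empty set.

int(A) = {a,h,g,d,f}
cl(A)  = {a,h,b,g,d,f}
∂A     = {b}

open subsets of A: ∅, {h}, {d}, {h,d}, {a,g}, {a,h,g}, {a,g,d}, {a,h,g,d}, {a,h,g,d,f}; so int(A) = {a,h,g,d,f}
closure: X∖int(X∖A) = X∖{e} = {a,h,b,g,d,f}
∂A = {a,h,b,g,d,f} minus {a,h,g,d,f} = {b}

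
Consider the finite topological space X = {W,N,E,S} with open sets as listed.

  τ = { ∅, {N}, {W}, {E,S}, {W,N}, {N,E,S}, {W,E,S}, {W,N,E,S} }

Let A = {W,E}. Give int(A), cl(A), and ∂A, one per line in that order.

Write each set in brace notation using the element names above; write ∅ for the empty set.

open subsets of A: ∅, {W}; so int(A) = {W}
closure: X∖int(X∖A) = X∖{N} = {W,E,S}
∂A = {W,E,S} minus {W} = {E,S}

int(A) = {W}
cl(A)  = {W,E,S}
∂A     = {E,S}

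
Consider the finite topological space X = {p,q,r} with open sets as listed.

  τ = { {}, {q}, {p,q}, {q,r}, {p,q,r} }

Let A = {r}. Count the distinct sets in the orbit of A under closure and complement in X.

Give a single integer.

4

complement {p,q}; its interior {p,q}; cl(A) = X∖{p,q} = {r}
With k = closure, c = complement:
  1. A     = {r}
  2. cA    = {p,q}
  3. kcA   = {p,q,r}
  4. ckcA  = {}
k, c of each give nothing new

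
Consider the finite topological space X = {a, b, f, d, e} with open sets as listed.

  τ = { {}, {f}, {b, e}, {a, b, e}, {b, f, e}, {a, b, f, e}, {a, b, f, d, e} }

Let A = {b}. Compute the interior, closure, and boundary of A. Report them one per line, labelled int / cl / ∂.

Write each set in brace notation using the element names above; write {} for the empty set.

int(A) = {}
cl(A)  = {a, b, d, e}
∂A     = {a, b, d, e}

U open, U⊆A: {}. int(A) = ⋃ = {}
X∖A={a, f, d, e}, int(X∖A)={f}, hence cl(A)={a, b, d, e}
∂A: remove int from cl → {a, b, d, e}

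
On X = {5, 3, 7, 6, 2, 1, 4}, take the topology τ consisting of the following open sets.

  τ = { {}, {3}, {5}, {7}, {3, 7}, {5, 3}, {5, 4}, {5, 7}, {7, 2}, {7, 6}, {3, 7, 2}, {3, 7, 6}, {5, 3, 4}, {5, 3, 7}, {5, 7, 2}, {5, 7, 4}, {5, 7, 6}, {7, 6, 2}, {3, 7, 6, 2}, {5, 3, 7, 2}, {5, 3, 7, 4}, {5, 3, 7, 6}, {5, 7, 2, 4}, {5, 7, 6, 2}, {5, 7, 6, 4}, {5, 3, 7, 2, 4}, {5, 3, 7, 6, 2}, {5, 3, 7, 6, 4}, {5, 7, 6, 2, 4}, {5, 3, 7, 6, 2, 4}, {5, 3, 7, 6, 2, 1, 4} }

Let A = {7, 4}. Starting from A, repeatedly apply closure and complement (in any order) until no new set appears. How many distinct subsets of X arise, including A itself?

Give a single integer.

cl via duality: int({5, 3, 6, 2, 1}) = {5, 3}, so X∖{5, 3} = {7, 6, 2, 1, 4}
Write k for closure, c for complement:
  1. A     = {7, 4}
  2. kA    = {7, 6, 2, 1, 4}
  3. cA    = {5, 3, 6, 2, 1}
  4. ckA   = {5, 3}
  5. kcA   = {5, 3, 6, 2, 1, 4}
  6. kckA  = {5, 3, 1, 4}
  7. ckcA  = {7}
  8. ckckA = {7, 6, 2}
  9. kckcA = {7, 6, 2, 1}
  10. ckckcA = {5, 3, 4}
applying k or c yields no new set

10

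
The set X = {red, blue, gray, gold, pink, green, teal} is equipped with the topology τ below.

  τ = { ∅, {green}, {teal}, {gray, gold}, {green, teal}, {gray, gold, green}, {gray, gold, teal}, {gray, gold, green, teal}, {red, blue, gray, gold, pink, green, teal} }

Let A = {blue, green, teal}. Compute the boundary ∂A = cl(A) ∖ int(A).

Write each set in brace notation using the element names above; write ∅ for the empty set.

{red, blue, pink}

U open, U⊆A: ∅, {teal}, {green}, {green, teal}. int(A) = ⋃ = {green, teal}
X∖A={red, gray, gold, pink}, int(X∖A)={gray, gold}, hence cl(A)={red, blue, pink, green, teal}
∂A: remove int from cl → {red, blue, pink}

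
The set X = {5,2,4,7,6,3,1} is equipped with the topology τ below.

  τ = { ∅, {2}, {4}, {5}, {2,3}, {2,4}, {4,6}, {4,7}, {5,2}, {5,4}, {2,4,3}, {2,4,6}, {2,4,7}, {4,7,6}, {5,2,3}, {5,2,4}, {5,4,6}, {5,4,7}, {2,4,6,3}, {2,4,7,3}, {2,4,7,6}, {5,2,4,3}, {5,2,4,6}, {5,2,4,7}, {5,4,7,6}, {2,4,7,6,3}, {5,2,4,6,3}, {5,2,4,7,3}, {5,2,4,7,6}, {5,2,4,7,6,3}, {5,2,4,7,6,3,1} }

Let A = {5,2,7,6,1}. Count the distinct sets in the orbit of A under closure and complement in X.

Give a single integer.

cl via duality: int({4,3}) = {4}, so X∖{4} = {5,2,7,6,3,1}
Write k for closure, c for complement:
  1. A     = {5,2,7,6,1}
  2. kA    = {5,2,7,6,3,1}
  3. cA    = {4,3}
  4. ckA   = {4}
  5. kcA   = {4,7,6,3,1}
  6. kckA  = {4,7,6,1}
  7. ckcA  = {5,2}
  8. ckckA = {5,2,3}
  9. kckcA = {5,2,3,1}
  10. ckckcA = {4,7,6}
applying k or c yields no new set

10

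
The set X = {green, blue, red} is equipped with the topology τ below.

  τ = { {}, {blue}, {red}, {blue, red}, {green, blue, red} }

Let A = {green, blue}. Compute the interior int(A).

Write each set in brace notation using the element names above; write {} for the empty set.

{blue}

open subsets of A: {}, {blue}; so int(A) = {blue}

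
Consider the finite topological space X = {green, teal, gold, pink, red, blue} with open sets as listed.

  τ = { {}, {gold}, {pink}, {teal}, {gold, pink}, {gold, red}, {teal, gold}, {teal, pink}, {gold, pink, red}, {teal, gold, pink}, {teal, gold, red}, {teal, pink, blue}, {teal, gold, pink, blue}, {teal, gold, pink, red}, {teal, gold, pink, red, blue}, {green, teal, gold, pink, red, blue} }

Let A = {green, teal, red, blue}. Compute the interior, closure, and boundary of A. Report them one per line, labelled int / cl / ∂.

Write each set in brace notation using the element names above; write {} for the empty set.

opens ⊆ A: {}, {teal}; union → int = {teal}
complement {gold, pink}; its interior {gold, pink}; cl(A) = X∖{gold, pink} = {green, teal, red, blue}
boundary = {green, teal, red, blue} ∖ {teal} = {green, red, blue}

int(A) = {teal}
cl(A)  = {green, teal, red, blue}
∂A     = {green, red, blue}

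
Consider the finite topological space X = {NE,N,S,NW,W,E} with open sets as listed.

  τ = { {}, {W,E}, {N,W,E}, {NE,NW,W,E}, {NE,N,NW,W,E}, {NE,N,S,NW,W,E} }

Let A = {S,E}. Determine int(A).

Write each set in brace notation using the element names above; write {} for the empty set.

{}

opens ⊆ A: {}; union → int = {}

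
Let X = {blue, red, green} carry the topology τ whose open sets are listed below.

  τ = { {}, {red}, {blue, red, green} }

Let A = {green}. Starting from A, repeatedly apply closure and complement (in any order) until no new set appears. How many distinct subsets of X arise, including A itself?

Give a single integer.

closure: X∖int(X∖A) = X∖{red} = {blue, green}
Let k=closure and c=complement:
  1. A     = {green}
  2. kA    = {blue, green}
  3. cA    = {blue, red}
  4. ckA   = {red}
  5. kcA   = {blue, red, green}
  6. ckcA  = {}
— saturated at 6

6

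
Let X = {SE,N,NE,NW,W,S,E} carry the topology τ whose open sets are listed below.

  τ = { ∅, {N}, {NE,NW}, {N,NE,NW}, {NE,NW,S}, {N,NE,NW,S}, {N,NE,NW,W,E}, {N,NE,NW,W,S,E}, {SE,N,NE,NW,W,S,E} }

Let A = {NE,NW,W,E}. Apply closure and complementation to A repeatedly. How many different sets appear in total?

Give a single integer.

complement {SE,N,S}; its interior {N}; cl(A) = X∖{N} = {SE,NE,NW,W,S,E}
With k = closure, c = complement:
  1. A     = {NE,NW,W,E}
  2. kA    = {SE,NE,NW,W,S,E}
  3. cA    = {SE,N,S}
  4. ckA   = {N}
  5. kcA   = {SE,N,W,S,E}
  6. kckA  = {SE,N,W,E}
  7. ckcA  = {NE,NW}
  8. ckckA = {NE,NW,S}
k, c of each give nothing new

8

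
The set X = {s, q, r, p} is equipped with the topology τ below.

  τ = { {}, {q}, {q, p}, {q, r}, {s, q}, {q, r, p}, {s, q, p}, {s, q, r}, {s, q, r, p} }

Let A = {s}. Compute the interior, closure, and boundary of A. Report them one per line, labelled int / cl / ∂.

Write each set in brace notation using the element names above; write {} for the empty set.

int(A) = {}
cl(A)  = {s}
∂A     = {s}

opens ⊆ A: {}; union → int = {}
complement {q, r, p}; its interior {q, r, p}; cl(A) = X∖{q, r, p} = {s}
boundary = {s} ∖ {} = {s}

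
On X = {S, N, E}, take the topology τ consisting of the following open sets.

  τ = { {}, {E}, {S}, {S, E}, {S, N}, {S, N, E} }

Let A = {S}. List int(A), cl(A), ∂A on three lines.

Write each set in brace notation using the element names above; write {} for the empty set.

U open, U⊆A: {}, {S}. int(A) = ⋃ = {S}
X∖A={N, E}, int(X∖A)={E}, hence cl(A)={S, N}
∂A: remove int from cl → {N}

int(A) = {S}
cl(A)  = {S, N}
∂A     = {N}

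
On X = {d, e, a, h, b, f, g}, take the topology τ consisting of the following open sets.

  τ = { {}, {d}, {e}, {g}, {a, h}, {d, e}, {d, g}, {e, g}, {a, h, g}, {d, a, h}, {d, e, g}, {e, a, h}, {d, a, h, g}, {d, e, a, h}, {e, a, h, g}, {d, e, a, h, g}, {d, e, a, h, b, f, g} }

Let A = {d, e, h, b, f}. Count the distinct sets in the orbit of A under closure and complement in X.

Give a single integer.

complement {a, g}; its interior {g}; cl(A) = X∖{g} = {d, e, a, h, b, f}
With k = closure, c = complement:
  1. A     = {d, e, h, b, f}
  2. kA    = {d, e, a, h, b, f}
  3. cA    = {a, g}
  4. ckA   = {g}
  5. kcA   = {a, h, b, f, g}
  6. kckA  = {b, f, g}
  7. ckcA  = {d, e}
  8. ckckA = {d, e, a, h}
  9. kckcA = {d, e, b, f}
  10. ckckcA = {a, h, g}
k, c of each give nothing new

10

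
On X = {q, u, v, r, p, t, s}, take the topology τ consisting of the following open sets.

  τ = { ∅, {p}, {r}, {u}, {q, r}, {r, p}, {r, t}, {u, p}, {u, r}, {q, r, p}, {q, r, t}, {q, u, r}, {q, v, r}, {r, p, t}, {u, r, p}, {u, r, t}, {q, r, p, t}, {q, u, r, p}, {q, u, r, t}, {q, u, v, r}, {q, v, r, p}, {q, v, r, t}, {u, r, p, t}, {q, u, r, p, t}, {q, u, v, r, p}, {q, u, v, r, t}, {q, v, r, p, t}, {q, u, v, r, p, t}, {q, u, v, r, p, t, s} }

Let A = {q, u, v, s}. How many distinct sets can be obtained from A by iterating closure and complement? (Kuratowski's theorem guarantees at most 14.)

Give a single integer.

X∖A={r, p, t}, int(X∖A)={r, p, t}, hence cl(A)={q, u, v, s}
Orbit (k=closure, c=complement):
  1. A     = {q, u, v, s}
  2. cA    = {r, p, t}
  3. kcA   = {q, v, r, p, t, s}
  4. ckcA  = {u}
  5. kckcA = {u, s}
  6. ckckcA = {q, v, r, p, t}
(closed under both — stop)

6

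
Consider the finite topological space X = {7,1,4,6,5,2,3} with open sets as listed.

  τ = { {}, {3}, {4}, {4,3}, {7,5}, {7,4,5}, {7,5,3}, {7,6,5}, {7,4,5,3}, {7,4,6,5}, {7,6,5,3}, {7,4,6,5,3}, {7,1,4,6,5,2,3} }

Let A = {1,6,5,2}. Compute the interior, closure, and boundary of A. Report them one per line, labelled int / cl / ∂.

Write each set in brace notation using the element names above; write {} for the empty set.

open subsets of A: {}; so int(A) = {}
closure: X∖int(X∖A) = X∖{4,3} = {7,1,6,5,2}
∂A = {7,1,6,5,2} minus {} = {7,1,6,5,2}

int(A) = {}
cl(A)  = {7,1,6,5,2}
∂A     = {7,1,6,5,2}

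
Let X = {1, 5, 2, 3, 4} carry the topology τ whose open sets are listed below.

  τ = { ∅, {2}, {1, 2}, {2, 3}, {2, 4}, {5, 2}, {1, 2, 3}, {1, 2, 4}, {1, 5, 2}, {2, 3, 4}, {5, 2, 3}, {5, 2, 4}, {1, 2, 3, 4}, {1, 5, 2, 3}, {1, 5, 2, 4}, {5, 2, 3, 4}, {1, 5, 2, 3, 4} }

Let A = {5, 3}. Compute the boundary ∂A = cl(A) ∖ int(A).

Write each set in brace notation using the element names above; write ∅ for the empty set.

{5, 3}

opens ⊆ A: ∅; union → int = ∅
complement {1, 2, 4}; its interior {1, 2, 4}; cl(A) = X∖{1, 2, 4} = {5, 3}
boundary = {5, 3} ∖ ∅ = {5, 3}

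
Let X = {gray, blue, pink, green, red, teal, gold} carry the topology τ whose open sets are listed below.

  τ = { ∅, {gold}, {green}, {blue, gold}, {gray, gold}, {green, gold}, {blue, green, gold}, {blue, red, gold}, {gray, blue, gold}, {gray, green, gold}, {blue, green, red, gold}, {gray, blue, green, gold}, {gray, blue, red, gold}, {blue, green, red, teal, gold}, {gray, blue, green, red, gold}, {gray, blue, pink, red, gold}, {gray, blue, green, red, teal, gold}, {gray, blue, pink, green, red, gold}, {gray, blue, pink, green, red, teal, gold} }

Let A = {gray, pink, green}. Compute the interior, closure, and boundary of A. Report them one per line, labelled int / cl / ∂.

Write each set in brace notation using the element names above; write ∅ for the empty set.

opens ⊆ A: ∅, {green}; union → int = {green}
complement {blue, red, teal, gold}; its interior {blue, red, gold}; cl(A) = X∖{blue, red, gold} = {gray, pink, green, teal}
boundary = {gray, pink, green, teal} ∖ {green} = {gray, pink, teal}

int(A) = {green}
cl(A)  = {gray, pink, green, teal}
∂A     = {gray, pink, teal}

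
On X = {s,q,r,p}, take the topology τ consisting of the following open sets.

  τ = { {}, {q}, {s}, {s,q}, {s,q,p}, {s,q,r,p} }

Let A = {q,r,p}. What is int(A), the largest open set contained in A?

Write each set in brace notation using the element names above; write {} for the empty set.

{q}

interior: largest open inside A is {q} (from {}, {q})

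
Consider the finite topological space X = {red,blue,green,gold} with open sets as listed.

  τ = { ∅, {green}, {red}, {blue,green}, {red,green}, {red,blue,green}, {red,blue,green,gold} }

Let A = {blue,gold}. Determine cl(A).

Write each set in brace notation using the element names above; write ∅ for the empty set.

complement {red,green}; its interior {red,green}; cl(A) = X∖{red,green} = {blue,gold}

{blue,gold}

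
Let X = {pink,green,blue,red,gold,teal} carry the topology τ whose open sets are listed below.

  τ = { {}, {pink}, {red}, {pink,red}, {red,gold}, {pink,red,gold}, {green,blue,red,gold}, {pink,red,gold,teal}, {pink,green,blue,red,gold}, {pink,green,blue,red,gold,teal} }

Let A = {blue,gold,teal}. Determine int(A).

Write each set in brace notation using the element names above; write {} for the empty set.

{}

opens ⊆ A: {}; union → int = {}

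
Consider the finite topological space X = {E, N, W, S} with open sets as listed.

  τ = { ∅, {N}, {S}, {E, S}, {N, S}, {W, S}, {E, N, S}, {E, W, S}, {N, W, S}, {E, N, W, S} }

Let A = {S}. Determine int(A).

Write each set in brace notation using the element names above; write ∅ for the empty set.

{S}

U open, U⊆A: ∅, {S}. int(A) = ⋃ = {S}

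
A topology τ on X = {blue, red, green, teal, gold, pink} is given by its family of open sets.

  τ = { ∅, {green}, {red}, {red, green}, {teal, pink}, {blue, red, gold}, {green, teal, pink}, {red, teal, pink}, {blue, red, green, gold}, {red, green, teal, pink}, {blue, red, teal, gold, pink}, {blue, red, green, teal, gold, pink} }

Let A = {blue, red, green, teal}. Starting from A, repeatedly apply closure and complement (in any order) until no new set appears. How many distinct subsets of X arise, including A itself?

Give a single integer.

closure: X∖int(X∖A) = X∖∅ = {blue, red, green, teal, gold, pink}
Let k=closure and c=complement:
  1. A     = {blue, red, green, teal}
  2. kA    = {blue, red, green, teal, gold, pink}
  3. cA    = {gold, pink}
  4. ckA   = ∅
  5. kcA   = {blue, teal, gold, pink}
  6. ckcA  = {red, green}
  7. kckcA = {blue, red, green, gold}
  8. ckckcA = {teal, pink}
— saturated at 8

8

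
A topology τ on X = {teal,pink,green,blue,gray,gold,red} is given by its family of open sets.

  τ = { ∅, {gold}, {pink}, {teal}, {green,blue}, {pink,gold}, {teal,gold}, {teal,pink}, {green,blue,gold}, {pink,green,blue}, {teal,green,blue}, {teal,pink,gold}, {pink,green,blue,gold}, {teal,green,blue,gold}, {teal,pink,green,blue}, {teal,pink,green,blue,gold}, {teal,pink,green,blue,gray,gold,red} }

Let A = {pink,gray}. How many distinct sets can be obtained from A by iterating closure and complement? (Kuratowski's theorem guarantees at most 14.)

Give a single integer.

6

complement {teal,green,blue,gold,red}; its interior {teal,green,blue,gold}; cl(A) = X∖{teal,green,blue,gold} = {pink,gray,red}
With k = closure, c = complement:
  1. A     = {pink,gray}
  2. kA    = {pink,gray,red}
  3. cA    = {teal,green,blue,gold,red}
  4. ckA   = {teal,green,blue,gold}
  5. kcA   = {teal,green,blue,gray,gold,red}
  6. ckcA  = {pink}
k, c of each give nothing new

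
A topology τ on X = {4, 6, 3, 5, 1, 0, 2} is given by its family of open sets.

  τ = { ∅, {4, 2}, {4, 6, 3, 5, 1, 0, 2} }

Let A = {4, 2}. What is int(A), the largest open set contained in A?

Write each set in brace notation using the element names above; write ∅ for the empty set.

{4, 2}

opens ⊆ A: ∅, {4, 2}; union → int = {4, 2}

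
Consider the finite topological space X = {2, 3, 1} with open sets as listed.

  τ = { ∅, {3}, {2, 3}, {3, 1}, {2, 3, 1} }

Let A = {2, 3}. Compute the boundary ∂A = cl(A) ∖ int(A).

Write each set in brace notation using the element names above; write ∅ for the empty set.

U open, U⊆A: ∅, {3}, {2, 3}. int(A) = ⋃ = {2, 3}
X∖A={1}, int(X∖A)=∅, hence cl(A)={2, 3, 1}
∂A: remove int from cl → {1}

{1}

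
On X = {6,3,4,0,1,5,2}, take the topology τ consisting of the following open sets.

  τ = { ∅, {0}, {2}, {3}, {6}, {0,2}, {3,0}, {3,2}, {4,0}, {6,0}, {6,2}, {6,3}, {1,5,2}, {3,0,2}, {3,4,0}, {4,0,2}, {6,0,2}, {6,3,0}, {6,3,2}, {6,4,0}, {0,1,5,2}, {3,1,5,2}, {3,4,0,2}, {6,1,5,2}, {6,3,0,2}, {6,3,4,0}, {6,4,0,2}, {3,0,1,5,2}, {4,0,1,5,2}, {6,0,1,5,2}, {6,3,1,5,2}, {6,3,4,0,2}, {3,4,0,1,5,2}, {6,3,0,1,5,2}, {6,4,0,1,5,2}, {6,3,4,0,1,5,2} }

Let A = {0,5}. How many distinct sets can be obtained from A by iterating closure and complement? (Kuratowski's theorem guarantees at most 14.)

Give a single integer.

complement {6,3,4,1,2}; its interior {6,3,2}; cl(A) = X∖{6,3,2} = {4,0,1,5}
With k = closure, c = complement:
  1. A     = {0,5}
  2. kA    = {4,0,1,5}
  3. cA    = {6,3,4,1,2}
  4. ckA   = {6,3,2}
  5. kcA   = {6,3,4,1,5,2}
  6. kckA  = {6,3,1,5,2}
  7. ckcA  = {0}
  8. ckckA = {4,0}
k, c of each give nothing new

8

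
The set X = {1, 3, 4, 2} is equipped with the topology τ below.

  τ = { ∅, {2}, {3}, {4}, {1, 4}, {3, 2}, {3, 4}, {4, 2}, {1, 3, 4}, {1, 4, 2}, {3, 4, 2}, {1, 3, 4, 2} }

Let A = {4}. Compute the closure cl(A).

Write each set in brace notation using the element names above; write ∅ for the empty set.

{1, 4}

closure: X∖int(X∖A) = X∖{3, 2} = {1, 4}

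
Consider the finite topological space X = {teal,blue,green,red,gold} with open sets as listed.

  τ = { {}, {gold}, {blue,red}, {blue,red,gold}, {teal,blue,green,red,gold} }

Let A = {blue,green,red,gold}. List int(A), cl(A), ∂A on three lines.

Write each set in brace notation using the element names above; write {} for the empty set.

U open, U⊆A: {}, {gold}, {blue,red}, {blue,red,gold}. int(A) = ⋃ = {blue,red,gold}
X∖A={teal}, int(X∖A)={}, hence cl(A)={teal,blue,green,red,gold}
∂A: remove int from cl → {teal,green}

int(A) = {blue,red,gold}
cl(A)  = {teal,blue,green,red,gold}
∂A     = {teal,green}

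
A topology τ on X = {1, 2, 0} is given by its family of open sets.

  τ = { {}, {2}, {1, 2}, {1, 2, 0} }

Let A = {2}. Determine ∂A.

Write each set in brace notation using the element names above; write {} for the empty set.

interior: largest open inside A is {2} (from {}, {2})
cl via duality: int({1, 0}) = {}, so X∖{} = {1, 2, 0}
cl∖int = {1, 0}

{1, 0}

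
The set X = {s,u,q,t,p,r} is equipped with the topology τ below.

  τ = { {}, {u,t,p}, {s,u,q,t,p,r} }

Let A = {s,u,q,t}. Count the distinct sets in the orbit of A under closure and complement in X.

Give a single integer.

4

X∖A={p,r}, int(X∖A)={}, hence cl(A)={s,u,q,t,p,r}
Orbit (k=closure, c=complement):
  1. A     = {s,u,q,t}
  2. kA    = {s,u,q,t,p,r}
  3. cA    = {p,r}
  4. ckA   = {}
(closed under both — stop)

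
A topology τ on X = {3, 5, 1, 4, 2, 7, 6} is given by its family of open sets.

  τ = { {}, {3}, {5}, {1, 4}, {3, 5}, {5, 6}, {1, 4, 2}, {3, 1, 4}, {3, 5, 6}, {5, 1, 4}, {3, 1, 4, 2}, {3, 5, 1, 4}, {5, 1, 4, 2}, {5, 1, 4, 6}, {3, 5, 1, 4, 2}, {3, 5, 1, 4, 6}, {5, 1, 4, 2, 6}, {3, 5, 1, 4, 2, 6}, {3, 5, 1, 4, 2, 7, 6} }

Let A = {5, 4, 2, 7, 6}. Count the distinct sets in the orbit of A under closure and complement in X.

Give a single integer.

complement {3, 1}; its interior {3}; cl(A) = X∖{3} = {5, 1, 4, 2, 7, 6}
With k = closure, c = complement:
  1. A     = {5, 4, 2, 7, 6}
  2. kA    = {5, 1, 4, 2, 7, 6}
  3. cA    = {3, 1}
  4. ckA   = {3}
  5. kcA   = {3, 1, 4, 2, 7}
  6. kckA  = {3, 7}
  7. ckcA  = {5, 6}
  8. ckckA = {5, 1, 4, 2, 6}
  9. kckcA = {5, 7, 6}
  10. ckckcA = {3, 1, 4, 2}
k, c of each give nothing new

10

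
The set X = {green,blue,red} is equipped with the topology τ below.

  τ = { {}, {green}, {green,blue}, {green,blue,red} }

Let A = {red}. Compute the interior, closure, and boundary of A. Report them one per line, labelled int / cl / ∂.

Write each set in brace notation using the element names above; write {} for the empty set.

open subsets of A: {}; so int(A) = {}
closure: X∖int(X∖A) = X∖{green,blue} = {red}
∂A = {red} minus {} = {red}

int(A) = {}
cl(A)  = {red}
∂A     = {red}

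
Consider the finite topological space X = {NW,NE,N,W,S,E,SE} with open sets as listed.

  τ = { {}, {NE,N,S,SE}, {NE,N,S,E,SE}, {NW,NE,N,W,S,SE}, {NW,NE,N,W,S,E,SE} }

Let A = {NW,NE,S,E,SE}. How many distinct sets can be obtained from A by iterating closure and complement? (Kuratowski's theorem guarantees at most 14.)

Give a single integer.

4

closure: X∖int(X∖A) = X∖{} = {NW,NE,N,W,S,E,SE}
Let k=closure and c=complement:
  1. A     = {NW,NE,S,E,SE}
  2. kA    = {NW,NE,N,W,S,E,SE}
  3. cA    = {N,W}
  4. ckA   = {}
— saturated at 4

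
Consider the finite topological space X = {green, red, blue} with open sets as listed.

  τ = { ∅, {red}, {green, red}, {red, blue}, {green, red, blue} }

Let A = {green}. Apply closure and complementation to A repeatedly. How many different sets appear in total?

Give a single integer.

4

complement {red, blue}; its interior {red, blue}; cl(A) = X∖{red, blue} = {green}
With k = closure, c = complement:
  1. A     = {green}
  2. cA    = {red, blue}
  3. kcA   = {green, red, blue}
  4. ckcA  = ∅
k, c of each give nothing new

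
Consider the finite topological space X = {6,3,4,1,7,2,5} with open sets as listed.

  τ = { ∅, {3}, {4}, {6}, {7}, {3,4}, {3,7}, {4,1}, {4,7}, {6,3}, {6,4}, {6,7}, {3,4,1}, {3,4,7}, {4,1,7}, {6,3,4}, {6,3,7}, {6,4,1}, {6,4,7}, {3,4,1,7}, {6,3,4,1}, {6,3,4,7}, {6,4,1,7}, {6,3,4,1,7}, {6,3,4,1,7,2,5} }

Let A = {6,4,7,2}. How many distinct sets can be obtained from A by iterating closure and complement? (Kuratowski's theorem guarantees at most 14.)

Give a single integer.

X∖A={3,1,5}, int(X∖A)={3}, hence cl(A)={6,4,1,7,2,5}
Orbit (k=closure, c=complement):
  1. A     = {6,4,7,2}
  2. kA    = {6,4,1,7,2,5}
  3. cA    = {3,1,5}
  4. ckA   = {3}
  5. kcA   = {3,1,2,5}
  6. kckA  = {3,2,5}
  7. ckcA  = {6,4,7}
  8. ckckA = {6,4,1,7}
(closed under both — stop)

8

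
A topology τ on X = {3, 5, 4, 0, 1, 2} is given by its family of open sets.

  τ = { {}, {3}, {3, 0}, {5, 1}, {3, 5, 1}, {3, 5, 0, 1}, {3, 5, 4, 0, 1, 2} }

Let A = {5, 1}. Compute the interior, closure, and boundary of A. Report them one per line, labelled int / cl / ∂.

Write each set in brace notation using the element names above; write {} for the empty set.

int(A) = {5, 1}
cl(A)  = {5, 4, 1, 2}
∂A     = {4, 2}

open subsets of A: {}, {5, 1}; so int(A) = {5, 1}
closure: X∖int(X∖A) = X∖{3, 0} = {5, 4, 1, 2}
∂A = {5, 4, 1, 2} minus {5, 1} = {4, 2}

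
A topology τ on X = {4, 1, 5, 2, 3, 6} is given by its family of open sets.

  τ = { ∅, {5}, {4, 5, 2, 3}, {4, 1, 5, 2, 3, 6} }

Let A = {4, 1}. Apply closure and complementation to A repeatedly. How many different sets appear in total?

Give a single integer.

complement {5, 2, 3, 6}; its interior {5}; cl(A) = X∖{5} = {4, 1, 2, 3, 6}
With k = closure, c = complement:
  1. A     = {4, 1}
  2. kA    = {4, 1, 2, 3, 6}
  3. cA    = {5, 2, 3, 6}
  4. ckA   = {5}
  5. kcA   = {4, 1, 5, 2, 3, 6}
  6. ckcA  = ∅
k, c of each give nothing new

6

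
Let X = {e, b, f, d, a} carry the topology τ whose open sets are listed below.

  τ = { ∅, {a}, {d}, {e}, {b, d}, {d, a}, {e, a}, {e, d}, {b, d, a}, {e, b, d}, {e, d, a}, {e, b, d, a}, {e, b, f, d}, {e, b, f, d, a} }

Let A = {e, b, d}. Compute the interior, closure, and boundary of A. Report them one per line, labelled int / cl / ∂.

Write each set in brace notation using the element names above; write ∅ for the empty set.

U open, U⊆A: ∅, {e}, {d}, {e, d}, {b, d}, {e, b, d}. int(A) = ⋃ = {e, b, d}
X∖A={f, a}, int(X∖A)={a}, hence cl(A)={e, b, f, d}
∂A: remove int from cl → {f}

int(A) = {e, b, d}
cl(A)  = {e, b, f, d}
∂A     = {f}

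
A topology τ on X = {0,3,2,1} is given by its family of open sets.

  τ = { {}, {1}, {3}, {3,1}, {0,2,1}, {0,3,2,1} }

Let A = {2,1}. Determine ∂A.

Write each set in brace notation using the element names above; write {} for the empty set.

opens ⊆ A: {}, {1}; union → int = {1}
complement {0,3}; its interior {3}; cl(A) = X∖{3} = {0,2,1}
boundary = {0,2,1} ∖ {1} = {0,2}

{0,2}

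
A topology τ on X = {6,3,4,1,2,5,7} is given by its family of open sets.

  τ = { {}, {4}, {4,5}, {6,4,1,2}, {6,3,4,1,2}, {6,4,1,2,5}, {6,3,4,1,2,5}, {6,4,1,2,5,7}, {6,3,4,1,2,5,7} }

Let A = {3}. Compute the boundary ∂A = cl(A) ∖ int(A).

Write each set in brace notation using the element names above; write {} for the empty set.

interior: largest open inside A is {} (from {})
cl via duality: int({6,4,1,2,5,7}) = {6,4,1,2,5,7}, so X∖{6,4,1,2,5,7} = {3}
cl∖int = {3}

{3}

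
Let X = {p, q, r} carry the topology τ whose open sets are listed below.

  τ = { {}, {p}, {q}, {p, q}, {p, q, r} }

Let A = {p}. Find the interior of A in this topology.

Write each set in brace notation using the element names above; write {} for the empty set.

open subsets of A: {}, {p}; so int(A) = {p}

{p}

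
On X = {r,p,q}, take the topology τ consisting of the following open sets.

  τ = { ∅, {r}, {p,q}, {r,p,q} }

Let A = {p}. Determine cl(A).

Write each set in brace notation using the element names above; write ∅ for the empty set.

{p,q}

X∖A={r,q}, int(X∖A)={r}, hence cl(A)={p,q}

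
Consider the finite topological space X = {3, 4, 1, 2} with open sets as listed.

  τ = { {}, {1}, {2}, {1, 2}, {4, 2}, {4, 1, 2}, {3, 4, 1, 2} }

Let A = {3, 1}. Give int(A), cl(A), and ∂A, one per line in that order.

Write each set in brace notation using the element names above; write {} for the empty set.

int(A) = {1}
cl(A)  = {3, 1}
∂A     = {3}

open subsets of A: {}, {1}; so int(A) = {1}
closure: X∖int(X∖A) = X∖{4, 2} = {3, 1}
∂A = {3, 1} minus {1} = {3}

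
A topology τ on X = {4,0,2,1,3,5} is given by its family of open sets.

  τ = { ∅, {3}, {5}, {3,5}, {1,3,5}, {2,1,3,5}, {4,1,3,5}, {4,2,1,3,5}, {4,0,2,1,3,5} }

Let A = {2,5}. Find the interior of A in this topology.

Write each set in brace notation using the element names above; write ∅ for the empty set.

{5}

open subsets of A: ∅, {5}; so int(A) = {5}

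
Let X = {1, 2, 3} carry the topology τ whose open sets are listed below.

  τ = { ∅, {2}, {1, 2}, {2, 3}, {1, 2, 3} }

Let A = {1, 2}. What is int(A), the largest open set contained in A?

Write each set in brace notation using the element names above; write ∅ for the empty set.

{1, 2}

interior: largest open inside A is {1, 2} (from ∅, {2}, {1, 2})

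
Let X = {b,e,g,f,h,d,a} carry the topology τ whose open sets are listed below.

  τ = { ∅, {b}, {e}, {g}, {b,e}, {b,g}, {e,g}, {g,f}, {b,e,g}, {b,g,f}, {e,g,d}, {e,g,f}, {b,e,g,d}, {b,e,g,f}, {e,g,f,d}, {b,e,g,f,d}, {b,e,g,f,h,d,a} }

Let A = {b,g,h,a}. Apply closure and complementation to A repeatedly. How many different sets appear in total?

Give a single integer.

8

X∖A={e,f,d}, int(X∖A)={e}, hence cl(A)={b,g,f,h,d,a}
Orbit (k=closure, c=complement):
  1. A     = {b,g,h,a}
  2. kA    = {b,g,f,h,d,a}
  3. cA    = {e,f,d}
  4. ckA   = {e}
  5. kcA   = {e,f,h,d,a}
  6. kckA  = {e,h,d,a}
  7. ckcA  = {b,g}
  8. ckckA = {b,g,f}
(closed under both — stop)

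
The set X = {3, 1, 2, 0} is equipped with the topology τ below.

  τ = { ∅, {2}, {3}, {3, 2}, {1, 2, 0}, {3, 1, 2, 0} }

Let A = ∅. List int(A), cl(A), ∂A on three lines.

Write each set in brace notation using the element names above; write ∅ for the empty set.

int(A) = ∅
cl(A)  = ∅
∂A     = ∅

opens ⊆ A: ∅; union → int = ∅
complement {3, 1, 2, 0}; its interior {3, 1, 2, 0}; cl(A) = X∖{3, 1, 2, 0} = ∅
boundary = ∅ ∖ ∅ = ∅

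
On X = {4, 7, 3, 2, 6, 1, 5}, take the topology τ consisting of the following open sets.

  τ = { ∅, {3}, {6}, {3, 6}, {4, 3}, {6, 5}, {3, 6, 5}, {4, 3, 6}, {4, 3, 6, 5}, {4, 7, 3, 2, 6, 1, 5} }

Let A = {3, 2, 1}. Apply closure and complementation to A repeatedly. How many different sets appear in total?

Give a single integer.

8

X∖A={4, 7, 6, 5}, int(X∖A)={6, 5}, hence cl(A)={4, 7, 3, 2, 1}
Orbit (k=closure, c=complement):
  1. A     = {3, 2, 1}
  2. kA    = {4, 7, 3, 2, 1}
  3. cA    = {4, 7, 6, 5}
  4. ckA   = {6, 5}
  5. kcA   = {4, 7, 2, 6, 1, 5}
  6. kckA  = {7, 2, 6, 1, 5}
  7. ckcA  = {3}
  8. ckckA = {4, 3}
(closed under both — stop)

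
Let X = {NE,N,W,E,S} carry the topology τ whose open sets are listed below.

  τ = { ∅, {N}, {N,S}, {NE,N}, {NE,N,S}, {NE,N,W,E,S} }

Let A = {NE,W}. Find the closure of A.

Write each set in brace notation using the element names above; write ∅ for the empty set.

complement {N,E,S}; its interior {N,S}; cl(A) = X∖{N,S} = {NE,W,E}

{NE,W,E}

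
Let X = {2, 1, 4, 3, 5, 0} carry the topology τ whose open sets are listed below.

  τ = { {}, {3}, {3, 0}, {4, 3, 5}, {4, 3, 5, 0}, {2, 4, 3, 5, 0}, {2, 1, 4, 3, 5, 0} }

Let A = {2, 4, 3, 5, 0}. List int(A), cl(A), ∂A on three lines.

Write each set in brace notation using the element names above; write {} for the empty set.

interior: largest open inside A is {2, 4, 3, 5, 0} (from {}, {3}, {3, 0}, {4, 3, 5}, {4, 3, 5, 0}, {2, 4, 3, 5, 0})
cl via duality: int({1}) = {}, so X∖{} = {2, 1, 4, 3, 5, 0}
cl∖int = {1}

int(A) = {2, 4, 3, 5, 0}
cl(A)  = {2, 1, 4, 3, 5, 0}
∂A     = {1}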